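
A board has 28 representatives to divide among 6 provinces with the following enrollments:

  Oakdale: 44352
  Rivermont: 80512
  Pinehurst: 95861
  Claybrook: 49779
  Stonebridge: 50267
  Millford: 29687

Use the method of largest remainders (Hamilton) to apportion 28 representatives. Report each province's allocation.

Total 350458; standard divisor 350458/28 ≈ 12516.357.
Standard quotas: Oakdale 3.5435, Rivermont 6.4325, Pinehurst 7.6589, Claybrook 3.9771, Stonebridge 4.0161, Millford 2.3719.
Lower quotas: Oakdale 3, Rivermont 6, Pinehurst 7, Claybrook 3, Stonebridge 4, Millford 2 (sum 25, leaving 3 seats).
Remainders in descending order: Claybrook 0.9771, Pinehurst 0.6589, Oakdale 0.5435, Rivermont 0.4325, Millford 0.3719, Stonebridge 0.0161.
Largest remainders: Claybrook, Pinehurst, Oakdale receive the extra seats.

Oakdale: 4, Rivermont: 6, Pinehurst: 8, Claybrook: 4, Stonebridge: 4, Millford: 2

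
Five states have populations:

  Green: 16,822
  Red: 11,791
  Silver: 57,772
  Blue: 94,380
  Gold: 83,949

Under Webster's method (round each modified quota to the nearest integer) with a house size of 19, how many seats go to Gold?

Standard divisor 264714/19 ≈ 13932.316; standard quotas: Green 1.207, Red 0.846, Silver 4.147, Blue 6.774, Gold 6.025.
Rounding to the nearest integer gives Green 1, Red 1, Silver 4, Blue 7, Gold 6 — total 19, matching the house size, so no adjustment is needed.
Gold receives 6.

6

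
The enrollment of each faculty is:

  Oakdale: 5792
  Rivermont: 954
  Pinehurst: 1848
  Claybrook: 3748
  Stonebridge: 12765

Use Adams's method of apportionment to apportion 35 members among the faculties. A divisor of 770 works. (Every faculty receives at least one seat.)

Oakdale: 8, Rivermont: 2, Pinehurst: 3, Claybrook: 5, Stonebridge: 17

With modified divisor 770: modified quotas Oakdale 7.522, Rivermont 1.239, Pinehurst 2.400, Claybrook 4.868, Stonebridge 16.578.
Rounding up: Oakdale 8, Rivermont 2, Pinehurst 3, Claybrook 5, Stonebridge 17 (total 35).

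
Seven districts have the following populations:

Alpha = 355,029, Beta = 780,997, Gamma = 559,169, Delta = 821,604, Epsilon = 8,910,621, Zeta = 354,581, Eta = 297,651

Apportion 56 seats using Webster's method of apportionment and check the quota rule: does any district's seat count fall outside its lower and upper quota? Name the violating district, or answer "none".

Epsilon

Standard quotas: Alpha 1.646, Beta 3.621, Gamma 2.592, Delta 3.809, Epsilon 41.309, Zeta 1.644, Eta 1.380.
Webster allocation: Alpha 2, Beta 4, Gamma 3, Delta 4, Epsilon 40, Zeta 2, Eta 1.
Epsilon has quota 41.309 (lower 41, upper 42) but receives 40 — outside the quota interval.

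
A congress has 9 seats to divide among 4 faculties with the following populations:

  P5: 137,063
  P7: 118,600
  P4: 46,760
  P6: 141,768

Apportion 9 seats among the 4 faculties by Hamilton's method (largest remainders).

P5 3, P7 2, P4 1, P6 3

The standard divisor is 444191/9 ≈ 49354.556.
Standard quotas: P5 2.7771, P7 2.4030, P4 0.9474, P6 2.8724.
Lower quotas: P5 2, P7 2, P4 0, P6 2 (sum 6, leaving 3 seats).
Remainders in descending order: P4 0.9474, P6 0.8724, P5 0.7771, P7 0.4030.
Largest remainders: P4, P6, P5 receive the extra seats.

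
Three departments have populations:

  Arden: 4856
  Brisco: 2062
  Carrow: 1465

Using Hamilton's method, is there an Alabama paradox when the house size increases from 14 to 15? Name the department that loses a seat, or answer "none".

At 14 seats: Arden 8, Brisco 3, Carrow 3.
At 15 seats: Arden 9, Brisco 4, Carrow 2.
Carrow drops from 3 to 2.

Carrow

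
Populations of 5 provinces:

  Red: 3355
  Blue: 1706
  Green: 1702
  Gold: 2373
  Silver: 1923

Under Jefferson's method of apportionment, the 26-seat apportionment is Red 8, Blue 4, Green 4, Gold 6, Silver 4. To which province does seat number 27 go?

Priority for the next seat is population ÷ (current seats + 1).
Priorities: Red 372.778, Blue 341.200, Green 340.400, Gold 339.000, Silver 384.600.
Highest priority: Silver.

Silver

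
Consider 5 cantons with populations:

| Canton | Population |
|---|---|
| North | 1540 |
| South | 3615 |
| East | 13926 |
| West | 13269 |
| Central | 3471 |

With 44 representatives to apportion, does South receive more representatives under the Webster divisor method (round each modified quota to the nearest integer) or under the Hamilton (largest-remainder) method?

Hamilton

Webster: North 2, South 4, East 17, West 17, Central 4.
Hamilton: North 2, South 5, East 17, West 16, Central 4.
South gets 4 under Webster and 5 under Hamilton.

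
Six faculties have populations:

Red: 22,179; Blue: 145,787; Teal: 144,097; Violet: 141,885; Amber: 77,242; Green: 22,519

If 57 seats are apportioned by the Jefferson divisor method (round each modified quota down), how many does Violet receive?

Standard divisor 553709/57 ≈ 9714.193; standard quotas: Red 2.283, Blue 15.008, Teal 14.834, Violet 14.606, Amber 7.951, Green 2.318.
Rounding down gives 2, 15, 14, 14, 7, 2 = 54 seats, so the divisor must be adjusted.
With modified divisor 9300: modified quotas Red 2.385, Blue 15.676, Teal 15.494, Violet 15.256, Amber 8.306, Green 2.421.
Rounding down: Red 2, Blue 15, Teal 15, Violet 15, Amber 8, Green 2 (total 57).
Violet receives 15.

15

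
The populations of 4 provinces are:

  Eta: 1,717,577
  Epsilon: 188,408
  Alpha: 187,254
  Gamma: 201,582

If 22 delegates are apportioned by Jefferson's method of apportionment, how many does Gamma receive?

2

Standard divisor 2294821/22 ≈ 104310.045; standard quotas: Eta 16.466, Epsilon 1.806, Alpha 1.795, Gamma 1.933.
Rounding down gives 16, 1, 1, 1 = 19 seats, so the divisor must be adjusted.
With modified divisor 95177.6: modified quotas Eta 18.046, Epsilon 1.980, Alpha 1.967, Gamma 2.118.
Rounding down: Eta 18, Epsilon 1, Alpha 1, Gamma 2 (total 22).
Gamma receives 2.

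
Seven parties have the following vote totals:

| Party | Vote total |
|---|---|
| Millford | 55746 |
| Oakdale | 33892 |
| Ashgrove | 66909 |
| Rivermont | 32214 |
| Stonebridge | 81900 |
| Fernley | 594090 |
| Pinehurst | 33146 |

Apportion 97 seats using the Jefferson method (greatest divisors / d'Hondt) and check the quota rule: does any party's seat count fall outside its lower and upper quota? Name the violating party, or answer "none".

Fernley

Standard quotas: Millford 6.022, Oakdale 3.661, Ashgrove 7.228, Rivermont 3.480, Stonebridge 8.848, Fernley 64.180, Pinehurst 3.581.
Jefferson allocation: Millford 6, Oakdale 3, Ashgrove 7, Rivermont 3, Stonebridge 9, Fernley 66, Pinehurst 3.
Fernley has quota 64.180 (lower 64, upper 65) but receives 66 — outside the quota interval.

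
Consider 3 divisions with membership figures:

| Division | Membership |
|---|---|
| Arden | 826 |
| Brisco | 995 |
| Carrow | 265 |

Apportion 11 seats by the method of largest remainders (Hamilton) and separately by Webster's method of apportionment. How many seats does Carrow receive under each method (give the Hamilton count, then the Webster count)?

2 and 1

Hamilton: Arden 4, Brisco 5, Carrow 2.
Webster: Arden 5, Brisco 5, Carrow 1.
Carrow gets 2 under Hamilton and 1 under Webster.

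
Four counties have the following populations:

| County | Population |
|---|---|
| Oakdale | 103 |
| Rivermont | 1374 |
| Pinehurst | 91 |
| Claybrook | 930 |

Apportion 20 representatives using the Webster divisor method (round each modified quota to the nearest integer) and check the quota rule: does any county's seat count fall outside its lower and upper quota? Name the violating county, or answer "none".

none

Standard quotas: Oakdale 0.825, Rivermont 11.001, Pinehurst 0.729, Claybrook 7.446.
Webster allocation: Oakdale 1, Rivermont 11, Pinehurst 1, Claybrook 7.
Every allocation lies between the lower and upper quota.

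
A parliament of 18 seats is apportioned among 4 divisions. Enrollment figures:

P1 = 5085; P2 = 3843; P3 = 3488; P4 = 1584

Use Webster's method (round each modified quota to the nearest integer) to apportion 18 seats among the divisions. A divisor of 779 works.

With modified divisor 779: modified quotas P1 6.528, P2 4.933, P3 4.478, P4 2.033.
Rounding to the nearest integer: P1 7, P2 5, P3 4, P4 2 (total 18).

P1 7, P2 5, P3 4, P4 2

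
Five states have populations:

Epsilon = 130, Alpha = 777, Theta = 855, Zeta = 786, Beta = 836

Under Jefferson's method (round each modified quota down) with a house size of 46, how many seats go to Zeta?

Standard divisor 3384/46 ≈ 73.565; standard quotas: Epsilon 1.767, Alpha 10.562, Theta 11.622, Zeta 10.684, Beta 11.364.
Rounding down gives 1, 10, 11, 10, 11 = 43 seats, so the divisor must be adjusted.
With modified divisor 70: modified quotas Epsilon 1.857, Alpha 11.100, Theta 12.214, Zeta 11.229, Beta 11.943.
Rounding down: Epsilon 1, Alpha 11, Theta 12, Zeta 11, Beta 11 (total 46).
Zeta receives 11.

11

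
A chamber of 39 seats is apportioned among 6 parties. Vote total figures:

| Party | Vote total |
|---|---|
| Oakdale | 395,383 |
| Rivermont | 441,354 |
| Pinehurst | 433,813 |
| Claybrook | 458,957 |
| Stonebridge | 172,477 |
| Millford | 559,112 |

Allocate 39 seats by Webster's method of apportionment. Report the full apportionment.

Standard divisor 2461096/39 ≈ 63105.026; standard quotas: Oakdale 6.265, Rivermont 6.994, Pinehurst 6.874, Claybrook 7.273, Stonebridge 2.733, Millford 8.860.
Rounding to the nearest integer gives Oakdale 6, Rivermont 7, Pinehurst 7, Claybrook 7, Stonebridge 3, Millford 9 — total 39, matching the house size, so no adjustment is needed.

Oakdale 6, Rivermont 7, Pinehurst 7, Claybrook 7, Stonebridge 3, Millford 9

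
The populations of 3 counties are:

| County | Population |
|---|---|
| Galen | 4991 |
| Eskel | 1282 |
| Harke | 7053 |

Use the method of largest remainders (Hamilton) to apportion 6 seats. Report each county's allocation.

Galen: 2; Eskel: 1; Harke: 3

The standard divisor is 13326/6 = 2221.
Standard quotas: Galen 2.2472, Eskel 0.5772, Harke 3.1756.
Lower quotas: Galen 2, Eskel 0, Harke 3 (sum 5, leaving 1 seat).
Remainders in descending order: Eskel 0.5772, Galen 0.2472, Harke 0.1756.
The surplus seat goes to Eskel.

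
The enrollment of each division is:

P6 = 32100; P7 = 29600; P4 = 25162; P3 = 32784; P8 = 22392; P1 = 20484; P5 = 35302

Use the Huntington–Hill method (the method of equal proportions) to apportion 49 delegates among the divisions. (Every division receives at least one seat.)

P6: 8, P7: 7, P4: 6, P3: 8, P8: 6, P1: 5, P5: 9

With divisor 4022: modified quotas P6 7.981, P7 7.360, P4 6.256, P3 8.151, P8 5.567, P1 5.093, P5 8.777.
Geometric-mean thresholds: P6 √(7·8)=7.483, P7 √(7·8)=7.483, P4 √(6·7)=6.481, P3 √(8·9)=8.485, P8 √(5·6)=5.477, P1 √(5·6)=5.477, P5 √(8·9)=8.485.
Each quota rounded against its threshold gives P6 8, P7 7, P4 6, P3 8, P8 6, P1 5, P5 9 (total 49).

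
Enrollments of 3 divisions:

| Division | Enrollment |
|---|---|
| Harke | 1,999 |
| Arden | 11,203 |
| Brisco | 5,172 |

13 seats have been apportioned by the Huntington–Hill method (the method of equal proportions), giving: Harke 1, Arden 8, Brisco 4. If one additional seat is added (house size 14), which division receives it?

Harke

Priority for the next seat is population ÷ (√(s·(s+1))).
Priorities: Harke 1413.506, Arden 1320.286, Brisco 1156.494.
Highest priority: Harke.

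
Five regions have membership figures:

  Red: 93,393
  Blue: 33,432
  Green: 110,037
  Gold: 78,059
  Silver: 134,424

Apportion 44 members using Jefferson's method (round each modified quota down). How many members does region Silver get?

13

Standard divisor 449345/44 ≈ 10212.386; standard quotas: Red 9.145, Blue 3.274, Green 10.775, Gold 7.644, Silver 13.163.
Rounding down gives 9, 3, 10, 7, 13 = 42 seats, so the divisor must be adjusted.
With modified divisor 9700: modified quotas Red 9.628, Blue 3.447, Green 11.344, Gold 8.047, Silver 13.858.
Rounding down: Red 9, Blue 3, Green 11, Gold 8, Silver 13 (total 44).
Silver receives 13.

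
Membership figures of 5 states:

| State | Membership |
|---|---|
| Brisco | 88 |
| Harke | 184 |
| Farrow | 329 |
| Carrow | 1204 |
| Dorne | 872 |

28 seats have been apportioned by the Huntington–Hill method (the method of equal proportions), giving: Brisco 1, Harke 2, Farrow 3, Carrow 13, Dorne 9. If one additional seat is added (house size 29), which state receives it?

Farrow

Priority for the next seat is population ÷ (√(s·(s+1))).
Priorities: Brisco 62.225, Harke 75.118, Farrow 94.974, Carrow 89.246, Dorne 91.917.
Highest priority: Farrow.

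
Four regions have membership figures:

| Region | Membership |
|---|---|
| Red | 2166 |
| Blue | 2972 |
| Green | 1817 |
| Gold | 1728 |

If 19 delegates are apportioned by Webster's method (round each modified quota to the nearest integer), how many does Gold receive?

Standard divisor 8683/19 ≈ 457; standard quotas: Red 4.740, Blue 6.503, Green 3.976, Gold 3.781.
Rounding to the nearest integer gives 5, 7, 4, 4 = 20 seats, so the divisor must be adjusted.
With modified divisor 470: modified quotas Red 4.609, Blue 6.323, Green 3.866, Gold 3.677.
Rounding to the nearest integer: Red 5, Blue 6, Green 4, Gold 4 (total 19).
Gold receives 4.

4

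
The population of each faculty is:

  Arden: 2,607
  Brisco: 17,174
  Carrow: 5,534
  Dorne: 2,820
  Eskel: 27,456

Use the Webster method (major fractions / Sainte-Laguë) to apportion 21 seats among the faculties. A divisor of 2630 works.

With modified divisor 2630: modified quotas Arden 0.991, Brisco 6.530, Carrow 2.104, Dorne 1.072, Eskel 10.440.
Rounding to the nearest integer: Arden 1, Brisco 7, Carrow 2, Dorne 1, Eskel 10 (total 21).

Arden: 1; Brisco: 7; Carrow: 2; Dorne: 1; Eskel: 10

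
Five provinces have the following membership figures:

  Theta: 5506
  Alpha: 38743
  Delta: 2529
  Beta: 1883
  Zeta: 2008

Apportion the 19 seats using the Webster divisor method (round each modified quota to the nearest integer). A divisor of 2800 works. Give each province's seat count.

With modified divisor 2800: modified quotas Theta 1.966, Alpha 13.837, Delta 0.903, Beta 0.672, Zeta 0.717.
Rounding to the nearest integer: Theta 2, Alpha 14, Delta 1, Beta 1, Zeta 1 (total 19).

Theta=2; Alpha=14; Delta=1; Beta=1; Zeta=1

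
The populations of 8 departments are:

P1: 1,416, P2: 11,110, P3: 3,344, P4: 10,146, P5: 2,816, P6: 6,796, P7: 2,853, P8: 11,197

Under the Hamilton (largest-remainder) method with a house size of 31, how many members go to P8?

Total 49678; standard divisor 49678/31 ≈ 1602.516.
Standard quotas: P1 0.8836, P2 6.9328, P3 2.0867, P4 6.3313, P5 1.7572, P6 4.2408, P7 1.7803, P8 6.9871.
Lower quotas: P1 0, P2 6, P3 2, P4 6, P5 1, P6 4, P7 1, P8 6 (sum 26, leaving 5 seats).
Remainders in descending order: P8 0.9871, P2 0.9328, P1 0.8836, P7 0.7803, P5 0.7572, P4 0.3313, P6 0.2408, P3 0.0867.
The surplus seats go to P8, P2, P1, P7, P5.
P8 receives 7.

7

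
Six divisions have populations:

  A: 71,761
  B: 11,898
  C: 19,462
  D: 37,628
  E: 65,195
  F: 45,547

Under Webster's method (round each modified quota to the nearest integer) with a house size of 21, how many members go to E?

Standard divisor 251491/21 ≈ 11975.762; standard quotas: A 5.992, B 0.994, C 1.625, D 3.142, E 5.444, F 3.803.
Rounding to the nearest integer gives A 6, B 1, C 2, D 3, E 5, F 4 — total 21, matching the house size, so no adjustment is needed.
E receives 5.

5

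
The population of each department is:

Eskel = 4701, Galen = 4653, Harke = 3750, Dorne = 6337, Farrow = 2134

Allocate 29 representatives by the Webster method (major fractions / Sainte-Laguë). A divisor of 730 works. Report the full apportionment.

With modified divisor 730: modified quotas Eskel 6.440, Galen 6.374, Harke 5.137, Dorne 8.681, Farrow 2.923.
Rounding to the nearest integer: Eskel 6, Galen 6, Harke 5, Dorne 9, Farrow 3 (total 29).

Eskel=6, Galen=6, Harke=5, Dorne=9, Farrow=3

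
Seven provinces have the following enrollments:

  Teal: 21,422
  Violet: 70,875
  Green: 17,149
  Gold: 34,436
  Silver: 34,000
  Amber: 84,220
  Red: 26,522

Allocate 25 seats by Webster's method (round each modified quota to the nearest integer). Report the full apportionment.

Standard divisor 288624/25 ≈ 11544.96; standard quotas: Teal 1.856, Violet 6.139, Green 1.485, Gold 2.983, Silver 2.945, Amber 7.295, Red 2.297.
Rounding to the nearest integer gives 2, 6, 1, 3, 3, 7, 2 = 24 seats, so the divisor must be adjusted.
With modified divisor 11270: modified quotas Teal 1.901, Violet 6.289, Green 1.522, Gold 3.056, Silver 3.017, Amber 7.473, Red 2.353.
Rounding to the nearest integer: Teal 2, Violet 6, Green 2, Gold 3, Silver 3, Amber 7, Red 2 (total 25).

Teal 2, Violet 6, Green 2, Gold 3, Silver 3, Amber 7, Red 2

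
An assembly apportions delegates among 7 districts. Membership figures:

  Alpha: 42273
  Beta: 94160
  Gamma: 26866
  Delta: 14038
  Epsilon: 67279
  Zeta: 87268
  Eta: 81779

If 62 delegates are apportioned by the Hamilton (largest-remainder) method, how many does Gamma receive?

Standard divisor: 413663 ÷ 62 ≈ 6671.984.
Standard quotas: Alpha 6.3359, Beta 14.1127, Gamma 4.0267, Delta 2.1040, Epsilon 10.0838, Zeta 13.0798, Eta 12.2571.
Lower quotas: Alpha 6, Beta 14, Gamma 4, Delta 2, Epsilon 10, Zeta 13, Eta 12 (sum 61, leaving 1 seat).
Remainders in descending order: Alpha 0.3359, Eta 0.2571, Beta 0.1127, Delta 0.1040, Epsilon 0.0838, Zeta 0.0798, Gamma 0.0267.
Largest remainder: Alpha receives the extra seat.
Gamma receives 4.

4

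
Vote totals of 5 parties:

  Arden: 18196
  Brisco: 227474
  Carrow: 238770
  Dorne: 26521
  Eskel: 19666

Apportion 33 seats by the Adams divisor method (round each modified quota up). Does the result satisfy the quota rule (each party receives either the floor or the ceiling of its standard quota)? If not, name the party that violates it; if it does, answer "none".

Standard quotas: Arden 1.132, Brisco 14.147, Carrow 14.849, Dorne 1.649, Eskel 1.223.
Adams allocation: Arden 2, Brisco 13, Carrow 14, Dorne 2, Eskel 2.
Brisco has quota 14.147 (lower 14, upper 15) but receives 13 — outside the quota interval.

Brisco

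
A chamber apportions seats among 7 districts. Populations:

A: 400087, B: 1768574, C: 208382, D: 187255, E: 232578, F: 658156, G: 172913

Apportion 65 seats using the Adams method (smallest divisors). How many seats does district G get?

3

Standard divisor 3627945/65 ≈ 55814.538; standard quotas: A 7.168, B 31.687, C 3.733, D 3.355, E 4.167, F 11.792, G 3.098.
Rounding up gives 8, 32, 4, 4, 5, 12, 4 = 69 seats, so the divisor must be adjusted.
With modified divisor 58500: modified quotas A 6.839, B 30.232, C 3.562, D 3.201, E 3.976, F 11.251, G 2.956.
Rounding up: A 7, B 31, C 4, D 4, E 4, F 12, G 3 (total 65).
G receives 3.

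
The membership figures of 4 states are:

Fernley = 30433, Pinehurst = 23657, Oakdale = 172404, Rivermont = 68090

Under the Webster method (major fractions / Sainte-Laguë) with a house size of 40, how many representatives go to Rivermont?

Standard divisor 294584/40 ≈ 7364.6; standard quotas: Fernley 4.132, Pinehurst 3.212, Oakdale 23.410, Rivermont 9.246.
Rounding to the nearest integer gives 4, 3, 23, 9 = 39 seats, so the divisor must be adjusted.
With modified divisor 7300: modified quotas Fernley 4.169, Pinehurst 3.241, Oakdale 23.617, Rivermont 9.327.
Rounding to the nearest integer: Fernley 4, Pinehurst 3, Oakdale 24, Rivermont 9 (total 40).
Rivermont receives 9.

9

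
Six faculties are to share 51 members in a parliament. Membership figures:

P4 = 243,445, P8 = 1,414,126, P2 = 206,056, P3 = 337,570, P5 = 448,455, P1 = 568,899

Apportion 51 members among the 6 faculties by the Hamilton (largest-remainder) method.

Total 3218551; standard divisor 3218551/51 ≈ 63108.843.
Standard quotas: P4 3.8575, P8 22.4077, P2 3.2651, P3 5.3490, P5 7.1061, P1 9.0146.
Lower quotas: P4 3, P8 22, P2 3, P3 5, P5 7, P1 9 (sum 49, leaving 2 seats).
Remainders in descending order: P4 0.8575, P8 0.4077, P3 0.3490, P2 0.2651, P5 0.1061, P1 0.0146.
Largest remainders: P4, P8 receive the extra seats.

P4=4; P8=23; P2=3; P3=5; P5=7; P1=9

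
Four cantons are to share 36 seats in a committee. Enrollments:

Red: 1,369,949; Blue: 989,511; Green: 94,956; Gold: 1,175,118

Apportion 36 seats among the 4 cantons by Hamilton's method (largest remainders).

Red 13; Blue 10; Green 1; Gold 12

Total 3629534; standard divisor 3629534/36 ≈ 100820.389.
Standard quotas: Red 13.5880, Blue 9.8146, Green 0.9418, Gold 11.6556.
Lower quotas: Red 13, Blue 9, Green 0, Gold 11 (sum 33, leaving 3 seats).
Remainders in descending order: Green 0.9418, Blue 0.8146, Gold 0.6556, Red 0.5880.
The surplus seats go to Green, Blue, Gold.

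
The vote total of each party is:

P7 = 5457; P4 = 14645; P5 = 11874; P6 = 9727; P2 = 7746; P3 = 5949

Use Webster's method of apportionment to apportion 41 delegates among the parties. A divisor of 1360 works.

P7: 4; P4: 11; P5: 9; P6: 7; P2: 6; P3: 4

With modified divisor 1360: modified quotas P7 4.013, P4 10.768, P5 8.731, P6 7.152, P2 5.696, P3 4.374.
Rounding to the nearest integer: P7 4, P4 11, P5 9, P6 7, P2 6, P3 4 (total 41).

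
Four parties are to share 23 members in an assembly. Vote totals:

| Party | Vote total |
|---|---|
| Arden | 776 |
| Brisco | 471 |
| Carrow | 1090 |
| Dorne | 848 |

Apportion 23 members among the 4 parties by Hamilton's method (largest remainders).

Arden=6, Brisco=3, Carrow=8, Dorne=6

Standard divisor: 3185 ÷ 23 ≈ 138.478.
Standard quotas: Arden 5.604, Brisco 3.401, Carrow 7.871, Dorne 6.124.
Lower quotas: Arden 5, Brisco 3, Carrow 7, Dorne 6 (sum 21, leaving 2 seats).
Remainders in descending order: Carrow 0.871, Arden 0.604, Brisco 0.401, Dorne 0.124.
Largest remainders: Carrow, Arden receive the extra seats.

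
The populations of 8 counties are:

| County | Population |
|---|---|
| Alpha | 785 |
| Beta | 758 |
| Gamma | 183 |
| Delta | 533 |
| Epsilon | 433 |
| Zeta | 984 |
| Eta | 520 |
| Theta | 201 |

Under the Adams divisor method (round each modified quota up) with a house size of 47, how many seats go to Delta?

6

Standard divisor 4397/47 ≈ 93.553; standard quotas: Alpha 8.391, Beta 8.102, Gamma 1.956, Delta 5.697, Epsilon 4.628, Zeta 10.518, Eta 5.558, Theta 2.149.
Rounding up gives 9, 9, 2, 6, 5, 11, 6, 3 = 51 seats, so the divisor must be adjusted.
With modified divisor 102: modified quotas Alpha 7.696, Beta 7.431, Gamma 1.794, Delta 5.225, Epsilon 4.245, Zeta 9.647, Eta 5.098, Theta 1.971.
Rounding up: Alpha 8, Beta 8, Gamma 2, Delta 6, Epsilon 5, Zeta 10, Eta 6, Theta 2 (total 47).
Delta receives 6.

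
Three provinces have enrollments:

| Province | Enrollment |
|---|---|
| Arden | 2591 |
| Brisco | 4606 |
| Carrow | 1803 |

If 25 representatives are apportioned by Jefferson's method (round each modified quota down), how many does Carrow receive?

5

Standard divisor 9000/25 ≈ 360; standard quotas: Arden 7.197, Brisco 12.794, Carrow 5.008.
Rounding down gives 7, 12, 5 = 24 seats, so the divisor must be adjusted.
With modified divisor 340: modified quotas Arden 7.621, Brisco 13.547, Carrow 5.303.
Rounding down: Arden 7, Brisco 13, Carrow 5 (total 25).
Carrow receives 5.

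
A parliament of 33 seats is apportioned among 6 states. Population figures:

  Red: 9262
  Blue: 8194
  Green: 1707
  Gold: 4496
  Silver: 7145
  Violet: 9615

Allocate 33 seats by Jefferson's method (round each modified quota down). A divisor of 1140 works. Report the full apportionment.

With modified divisor 1140: modified quotas Red 8.125, Blue 7.188, Green 1.497, Gold 3.944, Silver 6.268, Violet 8.434.
Rounding down: Red 8, Blue 7, Green 1, Gold 3, Silver 6, Violet 8 (total 33).

Red=8, Blue=7, Green=1, Gold=3, Silver=6, Violet=8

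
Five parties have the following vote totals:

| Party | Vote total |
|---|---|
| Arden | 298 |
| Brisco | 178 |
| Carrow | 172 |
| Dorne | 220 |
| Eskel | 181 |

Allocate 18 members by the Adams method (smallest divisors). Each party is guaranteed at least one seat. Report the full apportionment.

Arden 5, Brisco 3, Carrow 3, Dorne 4, Eskel 3

Standard divisor 1049/18 ≈ 58.278; standard quotas: Arden 5.113, Brisco 3.054, Carrow 2.951, Dorne 3.775, Eskel 3.106.
Rounding up gives 6, 4, 3, 4, 4 = 21 seats, so the divisor must be adjusted.
With modified divisor 70: modified quotas Arden 4.257, Brisco 2.543, Carrow 2.457, Dorne 3.143, Eskel 2.586.
Rounding up: Arden 5, Brisco 3, Carrow 3, Dorne 4, Eskel 3 (total 18).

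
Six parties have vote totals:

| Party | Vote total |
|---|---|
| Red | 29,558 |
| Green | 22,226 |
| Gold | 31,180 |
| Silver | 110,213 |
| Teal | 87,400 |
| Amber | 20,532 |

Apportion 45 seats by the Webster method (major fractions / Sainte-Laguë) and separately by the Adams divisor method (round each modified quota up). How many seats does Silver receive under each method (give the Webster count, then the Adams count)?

17 and 16

Webster: Red 4, Green 3, Gold 5, Silver 17, Teal 13, Amber 3.
Adams: Red 5, Green 4, Gold 5, Silver 16, Teal 12, Amber 3.
Silver gets 17 under Webster and 16 under Adams.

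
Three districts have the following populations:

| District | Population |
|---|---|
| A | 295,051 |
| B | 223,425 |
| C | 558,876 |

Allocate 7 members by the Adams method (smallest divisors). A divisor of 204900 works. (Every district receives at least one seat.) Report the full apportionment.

A 2; B 2; C 3

With modified divisor 204900: modified quotas A 1.440, B 1.090, C 2.728.
Rounding up: A 2, B 2, C 3 (total 7).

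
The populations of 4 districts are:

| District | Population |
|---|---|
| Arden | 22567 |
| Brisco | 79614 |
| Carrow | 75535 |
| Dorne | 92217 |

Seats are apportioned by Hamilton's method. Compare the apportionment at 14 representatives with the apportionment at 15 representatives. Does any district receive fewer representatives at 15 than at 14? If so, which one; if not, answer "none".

none

At 14 seats: Arden 1, Brisco 4, Carrow 4, Dorne 5.
At 15 seats: Arden 1, Brisco 5, Carrow 4, Dorne 5.
No district's allocation decreased.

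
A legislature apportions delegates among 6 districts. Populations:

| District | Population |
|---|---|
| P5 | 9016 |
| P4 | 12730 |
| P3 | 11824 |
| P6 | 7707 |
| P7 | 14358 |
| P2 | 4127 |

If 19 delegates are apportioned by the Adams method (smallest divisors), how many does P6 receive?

2

Standard divisor 59762/19 ≈ 3145.368; standard quotas: P5 2.866, P4 4.047, P3 3.759, P6 2.450, P7 4.565, P2 1.312.
Rounding up gives 3, 5, 4, 3, 5, 2 = 22 seats, so the divisor must be adjusted.
With modified divisor 3900: modified quotas P5 2.312, P4 3.264, P3 3.032, P6 1.976, P7 3.682, P2 1.058.
Rounding up: P5 3, P4 4, P3 4, P6 2, P7 4, P2 2 (total 19).
P6 receives 2.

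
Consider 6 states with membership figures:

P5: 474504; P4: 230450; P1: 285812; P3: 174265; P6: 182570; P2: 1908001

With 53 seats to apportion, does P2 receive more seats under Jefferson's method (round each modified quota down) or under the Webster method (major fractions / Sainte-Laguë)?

Jefferson: P5 8, P4 3, P1 4, P3 3, P6 3, P2 32.
Webster: P5 8, P4 4, P1 5, P3 3, P6 3, P2 30.
P2 gets 32 under Jefferson and 30 under Webster.

Jefferson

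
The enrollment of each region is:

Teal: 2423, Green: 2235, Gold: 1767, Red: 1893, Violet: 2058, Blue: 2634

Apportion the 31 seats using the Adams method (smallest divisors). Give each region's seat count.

Standard divisor 13010/31 ≈ 419.677; standard quotas: Teal 5.773, Green 5.326, Gold 4.210, Red 4.511, Violet 4.904, Blue 6.276.
Rounding up gives 6, 6, 5, 5, 5, 7 = 34 seats, so the divisor must be adjusted.
With modified divisor 460: modified quotas Teal 5.267, Green 4.859, Gold 3.841, Red 4.115, Violet 4.474, Blue 5.726.
Rounding up: Teal 6, Green 5, Gold 4, Red 5, Violet 5, Blue 6 (total 31).

Teal=6; Green=5; Gold=4; Red=5; Violet=5; Blue=6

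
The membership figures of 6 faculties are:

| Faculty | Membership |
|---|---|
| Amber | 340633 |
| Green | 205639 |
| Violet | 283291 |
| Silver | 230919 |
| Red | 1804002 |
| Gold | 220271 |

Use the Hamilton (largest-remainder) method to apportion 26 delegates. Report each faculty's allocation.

Amber 3, Green 2, Violet 2, Silver 2, Red 15, Gold 2

The standard divisor is 3084755/26 ≈ 118644.423.
Standard quotas: Amber 2.8710, Green 1.7332, Violet 2.3877, Silver 1.9463, Red 15.2051, Gold 1.8566.
Lower quotas: Amber 2, Green 1, Violet 2, Silver 1, Red 15, Gold 1 (sum 22, leaving 4 seats).
Remainders in descending order: Silver 0.9463, Amber 0.8710, Gold 0.8566, Green 0.7332, Violet 0.3877, Red 0.2051.
Largest remainders: Silver, Amber, Gold, Green receive the extra seats.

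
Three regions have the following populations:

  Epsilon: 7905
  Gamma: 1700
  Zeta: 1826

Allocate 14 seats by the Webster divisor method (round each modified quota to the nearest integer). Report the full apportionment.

Epsilon=10, Gamma=2, Zeta=2

Standard divisor 11431/14 ≈ 816.5; standard quotas: Epsilon 9.682, Gamma 2.082, Zeta 2.236.
Rounding to the nearest integer gives Epsilon 10, Gamma 2, Zeta 2 — total 14, matching the house size, so no adjustment is needed.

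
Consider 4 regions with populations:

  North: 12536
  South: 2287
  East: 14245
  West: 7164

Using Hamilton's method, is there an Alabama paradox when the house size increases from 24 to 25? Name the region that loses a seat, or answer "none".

South

At 24 seats: North 8, South 2, East 9, West 5.
At 25 seats: North 9, South 1, East 10, West 5.
South drops from 2 to 1.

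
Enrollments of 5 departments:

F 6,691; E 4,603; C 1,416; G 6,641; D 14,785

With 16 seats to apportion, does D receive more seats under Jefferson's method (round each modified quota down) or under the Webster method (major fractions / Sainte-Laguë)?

Jefferson

Jefferson: F 3, E 2, C 0, G 3, D 8.
Webster: F 3, E 2, C 1, G 3, D 7.
D gets 8 under Jefferson and 7 under Webster.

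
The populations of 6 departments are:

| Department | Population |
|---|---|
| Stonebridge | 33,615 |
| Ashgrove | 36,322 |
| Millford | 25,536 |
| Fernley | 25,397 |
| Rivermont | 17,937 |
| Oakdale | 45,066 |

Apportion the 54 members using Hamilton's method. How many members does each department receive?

Stonebridge 10; Ashgrove 11; Millford 8; Fernley 7; Rivermont 5; Oakdale 13

The standard divisor is 183873/54 ≈ 3405.056.
Standard quotas: Stonebridge 9.8721, Ashgrove 10.6671, Millford 7.4994, Fernley 7.4586, Rivermont 5.2678, Oakdale 13.2350.
Lower quotas: Stonebridge 9, Ashgrove 10, Millford 7, Fernley 7, Rivermont 5, Oakdale 13 (sum 51, leaving 3 seats).
Remainders in descending order: Stonebridge 0.8721, Ashgrove 0.6671, Millford 0.4994, Fernley 0.4586, Rivermont 0.2678, Oakdale 0.2350.
The surplus seats go to Stonebridge, Ashgrove, Millford.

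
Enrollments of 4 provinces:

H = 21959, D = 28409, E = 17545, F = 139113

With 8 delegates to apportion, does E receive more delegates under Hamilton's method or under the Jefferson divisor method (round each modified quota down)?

Hamilton: H 1, D 1, E 1, F 5.
Jefferson: H 1, D 1, E 0, F 6.
E gets 1 under Hamilton and 0 under Jefferson.

Hamilton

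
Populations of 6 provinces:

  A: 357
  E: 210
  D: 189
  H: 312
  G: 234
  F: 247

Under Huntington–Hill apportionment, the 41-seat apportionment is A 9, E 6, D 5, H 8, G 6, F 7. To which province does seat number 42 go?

A

Priority for the next seat is population ÷ (√(s·(s+1))).
Priorities: A 37.631, E 32.404, D 34.507, H 36.770, G 36.107, F 33.007.
Highest priority: A.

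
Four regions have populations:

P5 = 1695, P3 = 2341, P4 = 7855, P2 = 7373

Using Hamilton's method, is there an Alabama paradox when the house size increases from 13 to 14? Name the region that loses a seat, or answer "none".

At 13 seats: P5 1, P3 2, P4 5, P2 5.
At 14 seats: P5 1, P3 2, P4 6, P2 5.
No region's allocation decreased.

none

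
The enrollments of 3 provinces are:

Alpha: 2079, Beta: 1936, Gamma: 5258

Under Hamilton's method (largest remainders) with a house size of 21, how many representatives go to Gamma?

Total 9273; standard divisor 9273/21 ≈ 441.571.
Standard quotas: Alpha 4.7082, Beta 4.3843, Gamma 11.9075.
Lower quotas: Alpha 4, Beta 4, Gamma 11 (sum 19, leaving 2 seats).
Remainders in descending order: Gamma 0.9075, Alpha 0.7082, Beta 0.3843.
Largest remainders: Gamma, Alpha receive the extra seats.
Gamma receives 12.

12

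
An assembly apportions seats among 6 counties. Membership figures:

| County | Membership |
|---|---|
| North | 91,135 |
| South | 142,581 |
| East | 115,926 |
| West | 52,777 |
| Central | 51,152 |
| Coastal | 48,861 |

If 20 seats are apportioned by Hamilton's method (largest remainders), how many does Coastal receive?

2

The standard divisor is 502432/20 ≈ 25121.6.
Standard quotas: North 3.6278, South 5.6756, East 4.6146, West 2.1009, Central 2.0362, Coastal 1.9450.
Lower quotas: North 3, South 5, East 4, West 2, Central 2, Coastal 1 (sum 17, leaving 3 seats).
Remainders in descending order: Coastal 0.9450, South 0.6756, North 0.6278, East 0.6146, West 0.1009, Central 0.0362.
Largest remainders: Coastal, South, North receive the extra seats.
Coastal receives 2.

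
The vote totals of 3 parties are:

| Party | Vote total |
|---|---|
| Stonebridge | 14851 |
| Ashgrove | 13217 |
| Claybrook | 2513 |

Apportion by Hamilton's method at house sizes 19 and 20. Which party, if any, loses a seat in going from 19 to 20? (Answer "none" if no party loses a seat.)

Claybrook

At 19 seats: Stonebridge 9, Ashgrove 8, Claybrook 2.
At 20 seats: Stonebridge 10, Ashgrove 9, Claybrook 1.
Claybrook drops from 2 to 1.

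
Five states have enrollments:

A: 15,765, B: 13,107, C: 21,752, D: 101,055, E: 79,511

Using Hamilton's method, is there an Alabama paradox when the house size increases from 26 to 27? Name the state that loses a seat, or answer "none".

At 26 seats: A 2, B 2, C 2, D 11, E 9.
At 27 seats: A 2, B 1, C 3, D 12, E 9.
B drops from 2 to 1.

B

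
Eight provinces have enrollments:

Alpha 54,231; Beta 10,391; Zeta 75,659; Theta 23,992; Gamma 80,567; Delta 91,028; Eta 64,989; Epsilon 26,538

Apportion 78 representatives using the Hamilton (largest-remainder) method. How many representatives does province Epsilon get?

5

Standard divisor: 427395 ÷ 78 ≈ 5479.423.
Standard quotas: Alpha 9.8972, Beta 1.8964, Zeta 13.8078, Theta 4.3786, Gamma 14.7036, Delta 16.6127, Eta 11.8606, Epsilon 4.8432.
Lower quotas: Alpha 9, Beta 1, Zeta 13, Theta 4, Gamma 14, Delta 16, Eta 11, Epsilon 4 (sum 72, leaving 6 seats).
Remainders in descending order: Alpha 0.8972, Beta 0.8964, Eta 0.8606, Epsilon 0.8432, Zeta 0.8078, Gamma 0.7036, Delta 0.6127, Theta 0.3786.
Largest remainders: Alpha, Beta, Eta, Epsilon, Zeta, Gamma receive the extra seats.
Epsilon receives 5.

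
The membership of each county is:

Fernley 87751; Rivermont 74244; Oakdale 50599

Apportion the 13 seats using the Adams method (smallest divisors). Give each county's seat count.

Standard divisor 212594/13 ≈ 16353.385; standard quotas: Fernley 5.366, Rivermont 4.540, Oakdale 3.094.
Rounding up gives 6, 5, 4 = 15 seats, so the divisor must be adjusted.
With modified divisor 18100: modified quotas Fernley 4.848, Rivermont 4.102, Oakdale 2.796.
Rounding up: Fernley 5, Rivermont 5, Oakdale 3 (total 13).

Fernley 5; Rivermont 5; Oakdale 3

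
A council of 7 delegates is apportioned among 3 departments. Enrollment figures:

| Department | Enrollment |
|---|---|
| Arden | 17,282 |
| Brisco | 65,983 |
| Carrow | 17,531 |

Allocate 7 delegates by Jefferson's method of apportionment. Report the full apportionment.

Standard divisor 100796/7 ≈ 14399.429; standard quotas: Arden 1.200, Brisco 4.582, Carrow 1.217.
Rounding down gives 1, 4, 1 = 6 seats, so the divisor must be adjusted.
With modified divisor 12100: modified quotas Arden 1.428, Brisco 5.453, Carrow 1.449.
Rounding down: Arden 1, Brisco 5, Carrow 1 (total 7).

Arden 1, Brisco 5, Carrow 1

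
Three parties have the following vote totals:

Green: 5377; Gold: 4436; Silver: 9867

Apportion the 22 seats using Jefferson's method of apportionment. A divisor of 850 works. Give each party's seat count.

With modified divisor 850: modified quotas Green 6.326, Gold 5.219, Silver 11.608.
Rounding down: Green 6, Gold 5, Silver 11 (total 22).

Green 6, Gold 5, Silver 11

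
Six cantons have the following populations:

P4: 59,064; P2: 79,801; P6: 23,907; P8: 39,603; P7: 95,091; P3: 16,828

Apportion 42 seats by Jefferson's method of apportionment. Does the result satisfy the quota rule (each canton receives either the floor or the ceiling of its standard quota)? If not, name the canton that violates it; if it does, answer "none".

none

Standard quotas: P4 7.893, P2 10.664, P6 3.195, P8 5.292, P7 12.707, P3 2.249.
Jefferson allocation: P4 8, P2 11, P6 3, P8 5, P7 13, P3 2.
Every allocation lies between the lower and upper quota.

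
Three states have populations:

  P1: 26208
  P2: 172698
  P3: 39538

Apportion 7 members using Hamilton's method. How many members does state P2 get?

5

Total 238444; standard divisor 238444/7 ≈ 34063.429.
Standard quotas: P1 0.7694, P2 5.0699, P3 1.1607.
Lower quotas: P1 0, P2 5, P3 1 (sum 6, leaving 1 seat).
Remainders in descending order: P1 0.7694, P3 0.1607, P2 0.0699.
Largest remainder: P1 receives the extra seat.
P2 receives 5.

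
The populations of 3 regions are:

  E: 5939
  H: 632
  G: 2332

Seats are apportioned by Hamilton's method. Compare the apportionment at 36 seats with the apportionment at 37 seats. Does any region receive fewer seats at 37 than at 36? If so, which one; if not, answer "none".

At 36 seats: E 24, H 3, G 9.
At 37 seats: E 25, H 2, G 10.
H drops from 3 to 2.

H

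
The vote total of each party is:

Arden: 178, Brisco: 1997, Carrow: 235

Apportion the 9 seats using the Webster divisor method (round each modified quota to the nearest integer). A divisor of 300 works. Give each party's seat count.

With modified divisor 300: modified quotas Arden 0.593, Brisco 6.657, Carrow 0.783.
Rounding to the nearest integer: Arden 1, Brisco 7, Carrow 1 (total 9).

Arden=1; Brisco=7; Carrow=1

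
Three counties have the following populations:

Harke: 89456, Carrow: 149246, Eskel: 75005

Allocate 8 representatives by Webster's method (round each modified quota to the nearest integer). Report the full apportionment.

Harke 2, Carrow 4, Eskel 2

Standard divisor 313707/8 ≈ 39213.375; standard quotas: Harke 2.281, Carrow 3.806, Eskel 1.913.
Rounding to the nearest integer gives Harke 2, Carrow 4, Eskel 2 — total 8, matching the house size, so no adjustment is needed.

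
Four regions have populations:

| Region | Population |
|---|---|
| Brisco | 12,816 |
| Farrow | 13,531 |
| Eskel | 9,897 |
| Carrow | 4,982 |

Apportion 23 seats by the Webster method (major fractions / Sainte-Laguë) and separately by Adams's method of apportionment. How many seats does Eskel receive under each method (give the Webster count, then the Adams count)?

5 and 6

Webster: Brisco 7, Farrow 8, Eskel 5, Carrow 3.
Adams: Brisco 7, Farrow 7, Eskel 6, Carrow 3.
Eskel gets 5 under Webster and 6 under Adams.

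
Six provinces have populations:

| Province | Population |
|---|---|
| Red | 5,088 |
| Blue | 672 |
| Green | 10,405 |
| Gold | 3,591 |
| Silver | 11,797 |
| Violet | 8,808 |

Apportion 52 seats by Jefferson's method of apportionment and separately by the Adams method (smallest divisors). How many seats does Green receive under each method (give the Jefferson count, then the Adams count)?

14 and 13

Jefferson: Red 6, Blue 0, Green 14, Gold 4, Silver 16, Violet 12.
Adams: Red 7, Blue 1, Green 13, Gold 5, Silver 15, Violet 11.
Green gets 14 under Jefferson and 13 under Adams.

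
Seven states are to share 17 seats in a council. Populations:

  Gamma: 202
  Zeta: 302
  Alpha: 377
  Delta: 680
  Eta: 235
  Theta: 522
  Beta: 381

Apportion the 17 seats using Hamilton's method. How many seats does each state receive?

Gamma 1; Zeta 2; Alpha 2; Delta 4; Eta 2; Theta 3; Beta 3

Standard divisor: 2699 ÷ 17 ≈ 158.765.
Standard quotas: Gamma 1.272, Zeta 1.902, Alpha 2.375, Delta 4.283, Eta 1.480, Theta 3.288, Beta 2.400.
Lower quotas: Gamma 1, Zeta 1, Alpha 2, Delta 4, Eta 1, Theta 3, Beta 2 (sum 14, leaving 3 seats).
Remainders in descending order: Zeta 0.902, Eta 0.480, Beta 0.400, Alpha 0.375, Theta 0.288, Delta 0.283, Gamma 0.272.
Largest remainders: Zeta, Eta, Beta receive the extra seats.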